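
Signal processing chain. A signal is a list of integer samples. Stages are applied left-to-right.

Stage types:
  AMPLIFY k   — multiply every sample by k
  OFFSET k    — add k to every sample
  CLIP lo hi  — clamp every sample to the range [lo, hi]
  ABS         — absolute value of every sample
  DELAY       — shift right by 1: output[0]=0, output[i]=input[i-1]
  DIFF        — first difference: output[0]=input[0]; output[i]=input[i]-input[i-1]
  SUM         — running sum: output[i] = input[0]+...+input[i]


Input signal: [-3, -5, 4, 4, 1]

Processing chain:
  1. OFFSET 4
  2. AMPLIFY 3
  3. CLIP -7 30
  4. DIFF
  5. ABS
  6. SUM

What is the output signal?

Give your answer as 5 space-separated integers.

Answer: 3 9 36 36 45

Derivation:
Input: [-3, -5, 4, 4, 1]
Stage 1 (OFFSET 4): -3+4=1, -5+4=-1, 4+4=8, 4+4=8, 1+4=5 -> [1, -1, 8, 8, 5]
Stage 2 (AMPLIFY 3): 1*3=3, -1*3=-3, 8*3=24, 8*3=24, 5*3=15 -> [3, -3, 24, 24, 15]
Stage 3 (CLIP -7 30): clip(3,-7,30)=3, clip(-3,-7,30)=-3, clip(24,-7,30)=24, clip(24,-7,30)=24, clip(15,-7,30)=15 -> [3, -3, 24, 24, 15]
Stage 4 (DIFF): s[0]=3, -3-3=-6, 24--3=27, 24-24=0, 15-24=-9 -> [3, -6, 27, 0, -9]
Stage 5 (ABS): |3|=3, |-6|=6, |27|=27, |0|=0, |-9|=9 -> [3, 6, 27, 0, 9]
Stage 6 (SUM): sum[0..0]=3, sum[0..1]=9, sum[0..2]=36, sum[0..3]=36, sum[0..4]=45 -> [3, 9, 36, 36, 45]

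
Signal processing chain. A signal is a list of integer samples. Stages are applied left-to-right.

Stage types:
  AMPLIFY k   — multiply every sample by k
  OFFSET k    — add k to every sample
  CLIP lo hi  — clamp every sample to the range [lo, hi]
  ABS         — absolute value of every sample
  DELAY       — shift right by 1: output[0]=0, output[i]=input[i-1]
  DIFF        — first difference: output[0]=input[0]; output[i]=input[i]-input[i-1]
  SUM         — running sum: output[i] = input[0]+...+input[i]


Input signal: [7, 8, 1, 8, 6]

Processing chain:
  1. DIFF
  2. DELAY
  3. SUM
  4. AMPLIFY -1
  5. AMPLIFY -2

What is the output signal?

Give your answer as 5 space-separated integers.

Answer: 0 14 16 2 16

Derivation:
Input: [7, 8, 1, 8, 6]
Stage 1 (DIFF): s[0]=7, 8-7=1, 1-8=-7, 8-1=7, 6-8=-2 -> [7, 1, -7, 7, -2]
Stage 2 (DELAY): [0, 7, 1, -7, 7] = [0, 7, 1, -7, 7] -> [0, 7, 1, -7, 7]
Stage 3 (SUM): sum[0..0]=0, sum[0..1]=7, sum[0..2]=8, sum[0..3]=1, sum[0..4]=8 -> [0, 7, 8, 1, 8]
Stage 4 (AMPLIFY -1): 0*-1=0, 7*-1=-7, 8*-1=-8, 1*-1=-1, 8*-1=-8 -> [0, -7, -8, -1, -8]
Stage 5 (AMPLIFY -2): 0*-2=0, -7*-2=14, -8*-2=16, -1*-2=2, -8*-2=16 -> [0, 14, 16, 2, 16]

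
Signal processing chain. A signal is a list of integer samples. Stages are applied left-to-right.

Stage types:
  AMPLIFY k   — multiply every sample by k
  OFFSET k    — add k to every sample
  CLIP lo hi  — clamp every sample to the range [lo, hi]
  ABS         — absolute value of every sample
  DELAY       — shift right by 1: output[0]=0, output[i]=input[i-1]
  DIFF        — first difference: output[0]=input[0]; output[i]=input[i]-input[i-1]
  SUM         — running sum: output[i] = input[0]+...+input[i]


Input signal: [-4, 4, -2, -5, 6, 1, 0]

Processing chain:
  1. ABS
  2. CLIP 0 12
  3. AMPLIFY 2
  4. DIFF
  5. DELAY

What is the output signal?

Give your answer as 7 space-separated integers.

Answer: 0 8 0 -4 6 2 -10

Derivation:
Input: [-4, 4, -2, -5, 6, 1, 0]
Stage 1 (ABS): |-4|=4, |4|=4, |-2|=2, |-5|=5, |6|=6, |1|=1, |0|=0 -> [4, 4, 2, 5, 6, 1, 0]
Stage 2 (CLIP 0 12): clip(4,0,12)=4, clip(4,0,12)=4, clip(2,0,12)=2, clip(5,0,12)=5, clip(6,0,12)=6, clip(1,0,12)=1, clip(0,0,12)=0 -> [4, 4, 2, 5, 6, 1, 0]
Stage 3 (AMPLIFY 2): 4*2=8, 4*2=8, 2*2=4, 5*2=10, 6*2=12, 1*2=2, 0*2=0 -> [8, 8, 4, 10, 12, 2, 0]
Stage 4 (DIFF): s[0]=8, 8-8=0, 4-8=-4, 10-4=6, 12-10=2, 2-12=-10, 0-2=-2 -> [8, 0, -4, 6, 2, -10, -2]
Stage 5 (DELAY): [0, 8, 0, -4, 6, 2, -10] = [0, 8, 0, -4, 6, 2, -10] -> [0, 8, 0, -4, 6, 2, -10]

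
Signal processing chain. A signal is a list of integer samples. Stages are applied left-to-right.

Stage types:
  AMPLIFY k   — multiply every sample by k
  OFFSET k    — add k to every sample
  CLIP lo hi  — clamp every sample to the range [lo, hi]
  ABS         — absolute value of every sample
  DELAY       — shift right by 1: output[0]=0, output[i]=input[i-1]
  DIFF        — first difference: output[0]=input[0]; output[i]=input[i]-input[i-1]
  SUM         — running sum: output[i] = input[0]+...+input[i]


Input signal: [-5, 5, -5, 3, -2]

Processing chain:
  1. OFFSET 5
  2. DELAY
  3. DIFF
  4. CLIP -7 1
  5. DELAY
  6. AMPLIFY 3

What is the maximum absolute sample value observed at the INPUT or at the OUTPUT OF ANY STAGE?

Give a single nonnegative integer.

Answer: 21

Derivation:
Input: [-5, 5, -5, 3, -2] (max |s|=5)
Stage 1 (OFFSET 5): -5+5=0, 5+5=10, -5+5=0, 3+5=8, -2+5=3 -> [0, 10, 0, 8, 3] (max |s|=10)
Stage 2 (DELAY): [0, 0, 10, 0, 8] = [0, 0, 10, 0, 8] -> [0, 0, 10, 0, 8] (max |s|=10)
Stage 3 (DIFF): s[0]=0, 0-0=0, 10-0=10, 0-10=-10, 8-0=8 -> [0, 0, 10, -10, 8] (max |s|=10)
Stage 4 (CLIP -7 1): clip(0,-7,1)=0, clip(0,-7,1)=0, clip(10,-7,1)=1, clip(-10,-7,1)=-7, clip(8,-7,1)=1 -> [0, 0, 1, -7, 1] (max |s|=7)
Stage 5 (DELAY): [0, 0, 0, 1, -7] = [0, 0, 0, 1, -7] -> [0, 0, 0, 1, -7] (max |s|=7)
Stage 6 (AMPLIFY 3): 0*3=0, 0*3=0, 0*3=0, 1*3=3, -7*3=-21 -> [0, 0, 0, 3, -21] (max |s|=21)
Overall max amplitude: 21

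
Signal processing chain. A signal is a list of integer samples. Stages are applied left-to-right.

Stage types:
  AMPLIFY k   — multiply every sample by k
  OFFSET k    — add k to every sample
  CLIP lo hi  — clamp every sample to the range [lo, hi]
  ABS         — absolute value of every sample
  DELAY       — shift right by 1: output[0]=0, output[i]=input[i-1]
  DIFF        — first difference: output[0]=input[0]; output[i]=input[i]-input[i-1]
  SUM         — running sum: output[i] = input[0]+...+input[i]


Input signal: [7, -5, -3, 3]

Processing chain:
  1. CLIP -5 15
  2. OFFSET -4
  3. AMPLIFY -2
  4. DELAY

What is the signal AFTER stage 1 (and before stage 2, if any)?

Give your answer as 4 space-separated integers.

Input: [7, -5, -3, 3]
Stage 1 (CLIP -5 15): clip(7,-5,15)=7, clip(-5,-5,15)=-5, clip(-3,-5,15)=-3, clip(3,-5,15)=3 -> [7, -5, -3, 3]

Answer: 7 -5 -3 3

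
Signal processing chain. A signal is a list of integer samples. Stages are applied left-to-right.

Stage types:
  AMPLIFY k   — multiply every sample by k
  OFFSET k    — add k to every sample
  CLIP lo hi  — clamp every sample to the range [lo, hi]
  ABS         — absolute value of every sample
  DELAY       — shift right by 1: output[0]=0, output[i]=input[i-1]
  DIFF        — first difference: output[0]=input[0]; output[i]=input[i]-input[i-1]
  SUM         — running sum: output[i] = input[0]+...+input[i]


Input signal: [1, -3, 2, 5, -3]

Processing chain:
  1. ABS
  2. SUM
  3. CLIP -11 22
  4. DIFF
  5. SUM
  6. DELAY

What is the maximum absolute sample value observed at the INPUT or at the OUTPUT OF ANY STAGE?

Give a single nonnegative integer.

Answer: 14

Derivation:
Input: [1, -3, 2, 5, -3] (max |s|=5)
Stage 1 (ABS): |1|=1, |-3|=3, |2|=2, |5|=5, |-3|=3 -> [1, 3, 2, 5, 3] (max |s|=5)
Stage 2 (SUM): sum[0..0]=1, sum[0..1]=4, sum[0..2]=6, sum[0..3]=11, sum[0..4]=14 -> [1, 4, 6, 11, 14] (max |s|=14)
Stage 3 (CLIP -11 22): clip(1,-11,22)=1, clip(4,-11,22)=4, clip(6,-11,22)=6, clip(11,-11,22)=11, clip(14,-11,22)=14 -> [1, 4, 6, 11, 14] (max |s|=14)
Stage 4 (DIFF): s[0]=1, 4-1=3, 6-4=2, 11-6=5, 14-11=3 -> [1, 3, 2, 5, 3] (max |s|=5)
Stage 5 (SUM): sum[0..0]=1, sum[0..1]=4, sum[0..2]=6, sum[0..3]=11, sum[0..4]=14 -> [1, 4, 6, 11, 14] (max |s|=14)
Stage 6 (DELAY): [0, 1, 4, 6, 11] = [0, 1, 4, 6, 11] -> [0, 1, 4, 6, 11] (max |s|=11)
Overall max amplitude: 14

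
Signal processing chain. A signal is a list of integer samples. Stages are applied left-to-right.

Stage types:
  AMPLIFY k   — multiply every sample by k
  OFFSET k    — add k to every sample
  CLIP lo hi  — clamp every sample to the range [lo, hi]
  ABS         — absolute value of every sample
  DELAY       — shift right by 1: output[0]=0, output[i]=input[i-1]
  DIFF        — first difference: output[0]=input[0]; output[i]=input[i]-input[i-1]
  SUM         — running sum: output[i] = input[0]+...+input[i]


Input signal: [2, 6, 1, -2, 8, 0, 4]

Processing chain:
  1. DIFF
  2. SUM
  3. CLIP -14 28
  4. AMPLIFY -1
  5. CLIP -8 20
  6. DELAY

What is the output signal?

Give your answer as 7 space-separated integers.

Input: [2, 6, 1, -2, 8, 0, 4]
Stage 1 (DIFF): s[0]=2, 6-2=4, 1-6=-5, -2-1=-3, 8--2=10, 0-8=-8, 4-0=4 -> [2, 4, -5, -3, 10, -8, 4]
Stage 2 (SUM): sum[0..0]=2, sum[0..1]=6, sum[0..2]=1, sum[0..3]=-2, sum[0..4]=8, sum[0..5]=0, sum[0..6]=4 -> [2, 6, 1, -2, 8, 0, 4]
Stage 3 (CLIP -14 28): clip(2,-14,28)=2, clip(6,-14,28)=6, clip(1,-14,28)=1, clip(-2,-14,28)=-2, clip(8,-14,28)=8, clip(0,-14,28)=0, clip(4,-14,28)=4 -> [2, 6, 1, -2, 8, 0, 4]
Stage 4 (AMPLIFY -1): 2*-1=-2, 6*-1=-6, 1*-1=-1, -2*-1=2, 8*-1=-8, 0*-1=0, 4*-1=-4 -> [-2, -6, -1, 2, -8, 0, -4]
Stage 5 (CLIP -8 20): clip(-2,-8,20)=-2, clip(-6,-8,20)=-6, clip(-1,-8,20)=-1, clip(2,-8,20)=2, clip(-8,-8,20)=-8, clip(0,-8,20)=0, clip(-4,-8,20)=-4 -> [-2, -6, -1, 2, -8, 0, -4]
Stage 6 (DELAY): [0, -2, -6, -1, 2, -8, 0] = [0, -2, -6, -1, 2, -8, 0] -> [0, -2, -6, -1, 2, -8, 0]

Answer: 0 -2 -6 -1 2 -8 0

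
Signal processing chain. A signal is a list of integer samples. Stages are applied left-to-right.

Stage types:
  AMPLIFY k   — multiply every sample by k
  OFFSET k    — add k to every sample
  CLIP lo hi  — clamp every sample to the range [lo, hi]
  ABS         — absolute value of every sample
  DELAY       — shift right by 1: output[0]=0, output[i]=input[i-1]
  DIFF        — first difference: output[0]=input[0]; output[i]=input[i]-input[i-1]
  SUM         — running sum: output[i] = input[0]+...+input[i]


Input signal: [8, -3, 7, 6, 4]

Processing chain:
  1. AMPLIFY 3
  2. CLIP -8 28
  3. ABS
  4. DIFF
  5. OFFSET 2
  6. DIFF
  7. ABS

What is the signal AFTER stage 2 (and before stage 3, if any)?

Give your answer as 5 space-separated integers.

Input: [8, -3, 7, 6, 4]
Stage 1 (AMPLIFY 3): 8*3=24, -3*3=-9, 7*3=21, 6*3=18, 4*3=12 -> [24, -9, 21, 18, 12]
Stage 2 (CLIP -8 28): clip(24,-8,28)=24, clip(-9,-8,28)=-8, clip(21,-8,28)=21, clip(18,-8,28)=18, clip(12,-8,28)=12 -> [24, -8, 21, 18, 12]

Answer: 24 -8 21 18 12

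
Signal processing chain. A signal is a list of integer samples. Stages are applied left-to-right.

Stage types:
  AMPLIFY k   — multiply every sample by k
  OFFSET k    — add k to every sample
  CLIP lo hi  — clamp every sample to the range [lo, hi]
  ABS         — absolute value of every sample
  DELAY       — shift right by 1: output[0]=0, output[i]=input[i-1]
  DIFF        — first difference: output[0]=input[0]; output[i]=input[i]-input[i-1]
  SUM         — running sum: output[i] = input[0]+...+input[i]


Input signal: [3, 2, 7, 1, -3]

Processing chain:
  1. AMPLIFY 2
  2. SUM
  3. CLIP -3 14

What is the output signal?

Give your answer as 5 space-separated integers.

Answer: 6 10 14 14 14

Derivation:
Input: [3, 2, 7, 1, -3]
Stage 1 (AMPLIFY 2): 3*2=6, 2*2=4, 7*2=14, 1*2=2, -3*2=-6 -> [6, 4, 14, 2, -6]
Stage 2 (SUM): sum[0..0]=6, sum[0..1]=10, sum[0..2]=24, sum[0..3]=26, sum[0..4]=20 -> [6, 10, 24, 26, 20]
Stage 3 (CLIP -3 14): clip(6,-3,14)=6, clip(10,-3,14)=10, clip(24,-3,14)=14, clip(26,-3,14)=14, clip(20,-3,14)=14 -> [6, 10, 14, 14, 14]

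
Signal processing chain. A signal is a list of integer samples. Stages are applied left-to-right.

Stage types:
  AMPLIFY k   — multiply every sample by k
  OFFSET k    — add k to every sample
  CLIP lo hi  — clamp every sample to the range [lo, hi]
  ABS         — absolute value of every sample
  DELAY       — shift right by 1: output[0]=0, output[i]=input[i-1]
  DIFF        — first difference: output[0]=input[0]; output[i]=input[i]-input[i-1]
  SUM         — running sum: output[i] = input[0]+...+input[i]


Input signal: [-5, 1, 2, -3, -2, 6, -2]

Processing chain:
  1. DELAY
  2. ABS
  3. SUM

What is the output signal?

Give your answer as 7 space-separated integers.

Input: [-5, 1, 2, -3, -2, 6, -2]
Stage 1 (DELAY): [0, -5, 1, 2, -3, -2, 6] = [0, -5, 1, 2, -3, -2, 6] -> [0, -5, 1, 2, -3, -2, 6]
Stage 2 (ABS): |0|=0, |-5|=5, |1|=1, |2|=2, |-3|=3, |-2|=2, |6|=6 -> [0, 5, 1, 2, 3, 2, 6]
Stage 3 (SUM): sum[0..0]=0, sum[0..1]=5, sum[0..2]=6, sum[0..3]=8, sum[0..4]=11, sum[0..5]=13, sum[0..6]=19 -> [0, 5, 6, 8, 11, 13, 19]

Answer: 0 5 6 8 11 13 19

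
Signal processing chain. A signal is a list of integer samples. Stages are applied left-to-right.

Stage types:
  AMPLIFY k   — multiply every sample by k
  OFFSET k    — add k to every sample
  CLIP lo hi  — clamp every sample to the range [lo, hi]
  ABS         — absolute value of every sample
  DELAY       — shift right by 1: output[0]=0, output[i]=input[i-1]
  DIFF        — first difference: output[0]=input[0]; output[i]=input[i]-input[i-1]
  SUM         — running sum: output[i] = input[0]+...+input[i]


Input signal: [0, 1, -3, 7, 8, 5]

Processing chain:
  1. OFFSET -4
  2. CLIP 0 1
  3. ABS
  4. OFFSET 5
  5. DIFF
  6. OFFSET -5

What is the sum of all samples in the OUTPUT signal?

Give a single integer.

Input: [0, 1, -3, 7, 8, 5]
Stage 1 (OFFSET -4): 0+-4=-4, 1+-4=-3, -3+-4=-7, 7+-4=3, 8+-4=4, 5+-4=1 -> [-4, -3, -7, 3, 4, 1]
Stage 2 (CLIP 0 1): clip(-4,0,1)=0, clip(-3,0,1)=0, clip(-7,0,1)=0, clip(3,0,1)=1, clip(4,0,1)=1, clip(1,0,1)=1 -> [0, 0, 0, 1, 1, 1]
Stage 3 (ABS): |0|=0, |0|=0, |0|=0, |1|=1, |1|=1, |1|=1 -> [0, 0, 0, 1, 1, 1]
Stage 4 (OFFSET 5): 0+5=5, 0+5=5, 0+5=5, 1+5=6, 1+5=6, 1+5=6 -> [5, 5, 5, 6, 6, 6]
Stage 5 (DIFF): s[0]=5, 5-5=0, 5-5=0, 6-5=1, 6-6=0, 6-6=0 -> [5, 0, 0, 1, 0, 0]
Stage 6 (OFFSET -5): 5+-5=0, 0+-5=-5, 0+-5=-5, 1+-5=-4, 0+-5=-5, 0+-5=-5 -> [0, -5, -5, -4, -5, -5]
Output sum: -24

Answer: -24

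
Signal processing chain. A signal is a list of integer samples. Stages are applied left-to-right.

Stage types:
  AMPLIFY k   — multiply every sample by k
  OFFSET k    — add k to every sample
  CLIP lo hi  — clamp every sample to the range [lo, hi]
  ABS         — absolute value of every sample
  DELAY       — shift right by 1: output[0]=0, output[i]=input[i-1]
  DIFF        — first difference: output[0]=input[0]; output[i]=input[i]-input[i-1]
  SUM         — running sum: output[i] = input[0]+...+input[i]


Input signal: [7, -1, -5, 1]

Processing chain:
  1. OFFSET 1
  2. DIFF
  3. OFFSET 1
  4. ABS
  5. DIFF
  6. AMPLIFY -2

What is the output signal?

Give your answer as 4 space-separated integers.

Answer: -18 4 8 -8

Derivation:
Input: [7, -1, -5, 1]
Stage 1 (OFFSET 1): 7+1=8, -1+1=0, -5+1=-4, 1+1=2 -> [8, 0, -4, 2]
Stage 2 (DIFF): s[0]=8, 0-8=-8, -4-0=-4, 2--4=6 -> [8, -8, -4, 6]
Stage 3 (OFFSET 1): 8+1=9, -8+1=-7, -4+1=-3, 6+1=7 -> [9, -7, -3, 7]
Stage 4 (ABS): |9|=9, |-7|=7, |-3|=3, |7|=7 -> [9, 7, 3, 7]
Stage 5 (DIFF): s[0]=9, 7-9=-2, 3-7=-4, 7-3=4 -> [9, -2, -4, 4]
Stage 6 (AMPLIFY -2): 9*-2=-18, -2*-2=4, -4*-2=8, 4*-2=-8 -> [-18, 4, 8, -8]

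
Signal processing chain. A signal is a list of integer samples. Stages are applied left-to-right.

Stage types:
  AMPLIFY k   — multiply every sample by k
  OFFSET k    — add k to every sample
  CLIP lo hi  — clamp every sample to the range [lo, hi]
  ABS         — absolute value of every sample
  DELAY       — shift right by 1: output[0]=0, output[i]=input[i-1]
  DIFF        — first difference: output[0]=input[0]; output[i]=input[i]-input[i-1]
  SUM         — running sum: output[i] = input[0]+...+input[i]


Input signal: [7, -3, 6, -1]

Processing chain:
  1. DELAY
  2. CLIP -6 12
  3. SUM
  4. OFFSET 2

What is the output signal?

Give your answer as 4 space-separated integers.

Input: [7, -3, 6, -1]
Stage 1 (DELAY): [0, 7, -3, 6] = [0, 7, -3, 6] -> [0, 7, -3, 6]
Stage 2 (CLIP -6 12): clip(0,-6,12)=0, clip(7,-6,12)=7, clip(-3,-6,12)=-3, clip(6,-6,12)=6 -> [0, 7, -3, 6]
Stage 3 (SUM): sum[0..0]=0, sum[0..1]=7, sum[0..2]=4, sum[0..3]=10 -> [0, 7, 4, 10]
Stage 4 (OFFSET 2): 0+2=2, 7+2=9, 4+2=6, 10+2=12 -> [2, 9, 6, 12]

Answer: 2 9 6 12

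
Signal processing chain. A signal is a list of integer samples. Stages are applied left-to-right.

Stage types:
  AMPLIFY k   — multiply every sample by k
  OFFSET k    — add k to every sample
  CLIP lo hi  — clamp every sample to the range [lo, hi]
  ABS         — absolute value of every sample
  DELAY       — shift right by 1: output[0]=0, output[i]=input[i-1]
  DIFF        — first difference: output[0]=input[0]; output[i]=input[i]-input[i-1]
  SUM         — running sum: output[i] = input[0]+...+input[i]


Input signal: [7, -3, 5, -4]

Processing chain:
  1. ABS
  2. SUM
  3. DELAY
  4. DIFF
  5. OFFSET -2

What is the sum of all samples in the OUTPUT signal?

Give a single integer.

Input: [7, -3, 5, -4]
Stage 1 (ABS): |7|=7, |-3|=3, |5|=5, |-4|=4 -> [7, 3, 5, 4]
Stage 2 (SUM): sum[0..0]=7, sum[0..1]=10, sum[0..2]=15, sum[0..3]=19 -> [7, 10, 15, 19]
Stage 3 (DELAY): [0, 7, 10, 15] = [0, 7, 10, 15] -> [0, 7, 10, 15]
Stage 4 (DIFF): s[0]=0, 7-0=7, 10-7=3, 15-10=5 -> [0, 7, 3, 5]
Stage 5 (OFFSET -2): 0+-2=-2, 7+-2=5, 3+-2=1, 5+-2=3 -> [-2, 5, 1, 3]
Output sum: 7

Answer: 7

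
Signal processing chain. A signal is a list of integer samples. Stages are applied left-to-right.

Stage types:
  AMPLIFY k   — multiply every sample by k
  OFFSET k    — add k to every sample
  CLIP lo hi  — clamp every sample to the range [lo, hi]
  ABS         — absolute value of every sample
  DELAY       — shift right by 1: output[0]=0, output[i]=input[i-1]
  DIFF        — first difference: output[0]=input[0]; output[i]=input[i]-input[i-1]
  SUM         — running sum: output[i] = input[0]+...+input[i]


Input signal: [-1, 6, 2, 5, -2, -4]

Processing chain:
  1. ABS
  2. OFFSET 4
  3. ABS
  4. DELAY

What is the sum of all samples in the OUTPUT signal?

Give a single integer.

Answer: 36

Derivation:
Input: [-1, 6, 2, 5, -2, -4]
Stage 1 (ABS): |-1|=1, |6|=6, |2|=2, |5|=5, |-2|=2, |-4|=4 -> [1, 6, 2, 5, 2, 4]
Stage 2 (OFFSET 4): 1+4=5, 6+4=10, 2+4=6, 5+4=9, 2+4=6, 4+4=8 -> [5, 10, 6, 9, 6, 8]
Stage 3 (ABS): |5|=5, |10|=10, |6|=6, |9|=9, |6|=6, |8|=8 -> [5, 10, 6, 9, 6, 8]
Stage 4 (DELAY): [0, 5, 10, 6, 9, 6] = [0, 5, 10, 6, 9, 6] -> [0, 5, 10, 6, 9, 6]
Output sum: 36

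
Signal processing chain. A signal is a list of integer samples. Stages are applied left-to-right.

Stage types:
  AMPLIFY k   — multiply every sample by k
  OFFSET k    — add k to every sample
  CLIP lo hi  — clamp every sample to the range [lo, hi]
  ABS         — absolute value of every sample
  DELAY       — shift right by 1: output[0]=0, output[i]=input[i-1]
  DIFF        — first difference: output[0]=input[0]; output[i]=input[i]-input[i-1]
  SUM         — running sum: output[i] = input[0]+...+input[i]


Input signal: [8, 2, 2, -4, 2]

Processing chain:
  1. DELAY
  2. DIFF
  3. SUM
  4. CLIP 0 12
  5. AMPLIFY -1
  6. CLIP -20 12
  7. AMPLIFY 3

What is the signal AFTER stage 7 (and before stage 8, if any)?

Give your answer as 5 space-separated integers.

Answer: 0 -24 -6 -6 0

Derivation:
Input: [8, 2, 2, -4, 2]
Stage 1 (DELAY): [0, 8, 2, 2, -4] = [0, 8, 2, 2, -4] -> [0, 8, 2, 2, -4]
Stage 2 (DIFF): s[0]=0, 8-0=8, 2-8=-6, 2-2=0, -4-2=-6 -> [0, 8, -6, 0, -6]
Stage 3 (SUM): sum[0..0]=0, sum[0..1]=8, sum[0..2]=2, sum[0..3]=2, sum[0..4]=-4 -> [0, 8, 2, 2, -4]
Stage 4 (CLIP 0 12): clip(0,0,12)=0, clip(8,0,12)=8, clip(2,0,12)=2, clip(2,0,12)=2, clip(-4,0,12)=0 -> [0, 8, 2, 2, 0]
Stage 5 (AMPLIFY -1): 0*-1=0, 8*-1=-8, 2*-1=-2, 2*-1=-2, 0*-1=0 -> [0, -8, -2, -2, 0]
Stage 6 (CLIP -20 12): clip(0,-20,12)=0, clip(-8,-20,12)=-8, clip(-2,-20,12)=-2, clip(-2,-20,12)=-2, clip(0,-20,12)=0 -> [0, -8, -2, -2, 0]
Stage 7 (AMPLIFY 3): 0*3=0, -8*3=-24, -2*3=-6, -2*3=-6, 0*3=0 -> [0, -24, -6, -6, 0]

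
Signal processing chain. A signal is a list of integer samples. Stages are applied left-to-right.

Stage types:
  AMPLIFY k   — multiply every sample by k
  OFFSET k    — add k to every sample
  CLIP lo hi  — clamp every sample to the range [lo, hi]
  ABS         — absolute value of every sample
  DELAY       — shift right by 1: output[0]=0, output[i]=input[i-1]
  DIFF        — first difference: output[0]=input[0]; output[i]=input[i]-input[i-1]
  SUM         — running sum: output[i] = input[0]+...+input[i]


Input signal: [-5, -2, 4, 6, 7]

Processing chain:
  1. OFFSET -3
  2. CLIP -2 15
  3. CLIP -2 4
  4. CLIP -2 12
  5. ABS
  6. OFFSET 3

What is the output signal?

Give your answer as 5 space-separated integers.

Answer: 5 5 4 6 7

Derivation:
Input: [-5, -2, 4, 6, 7]
Stage 1 (OFFSET -3): -5+-3=-8, -2+-3=-5, 4+-3=1, 6+-3=3, 7+-3=4 -> [-8, -5, 1, 3, 4]
Stage 2 (CLIP -2 15): clip(-8,-2,15)=-2, clip(-5,-2,15)=-2, clip(1,-2,15)=1, clip(3,-2,15)=3, clip(4,-2,15)=4 -> [-2, -2, 1, 3, 4]
Stage 3 (CLIP -2 4): clip(-2,-2,4)=-2, clip(-2,-2,4)=-2, clip(1,-2,4)=1, clip(3,-2,4)=3, clip(4,-2,4)=4 -> [-2, -2, 1, 3, 4]
Stage 4 (CLIP -2 12): clip(-2,-2,12)=-2, clip(-2,-2,12)=-2, clip(1,-2,12)=1, clip(3,-2,12)=3, clip(4,-2,12)=4 -> [-2, -2, 1, 3, 4]
Stage 5 (ABS): |-2|=2, |-2|=2, |1|=1, |3|=3, |4|=4 -> [2, 2, 1, 3, 4]
Stage 6 (OFFSET 3): 2+3=5, 2+3=5, 1+3=4, 3+3=6, 4+3=7 -> [5, 5, 4, 6, 7]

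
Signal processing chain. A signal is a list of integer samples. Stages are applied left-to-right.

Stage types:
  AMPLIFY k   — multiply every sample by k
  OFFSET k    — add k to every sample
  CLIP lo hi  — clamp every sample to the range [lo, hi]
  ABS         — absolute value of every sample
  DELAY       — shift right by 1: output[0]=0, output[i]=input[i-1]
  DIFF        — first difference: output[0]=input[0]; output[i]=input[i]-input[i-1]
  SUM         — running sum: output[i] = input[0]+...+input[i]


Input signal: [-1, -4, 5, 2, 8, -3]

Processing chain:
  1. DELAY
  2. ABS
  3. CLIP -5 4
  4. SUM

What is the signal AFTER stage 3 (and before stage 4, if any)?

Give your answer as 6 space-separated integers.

Input: [-1, -4, 5, 2, 8, -3]
Stage 1 (DELAY): [0, -1, -4, 5, 2, 8] = [0, -1, -4, 5, 2, 8] -> [0, -1, -4, 5, 2, 8]
Stage 2 (ABS): |0|=0, |-1|=1, |-4|=4, |5|=5, |2|=2, |8|=8 -> [0, 1, 4, 5, 2, 8]
Stage 3 (CLIP -5 4): clip(0,-5,4)=0, clip(1,-5,4)=1, clip(4,-5,4)=4, clip(5,-5,4)=4, clip(2,-5,4)=2, clip(8,-5,4)=4 -> [0, 1, 4, 4, 2, 4]

Answer: 0 1 4 4 2 4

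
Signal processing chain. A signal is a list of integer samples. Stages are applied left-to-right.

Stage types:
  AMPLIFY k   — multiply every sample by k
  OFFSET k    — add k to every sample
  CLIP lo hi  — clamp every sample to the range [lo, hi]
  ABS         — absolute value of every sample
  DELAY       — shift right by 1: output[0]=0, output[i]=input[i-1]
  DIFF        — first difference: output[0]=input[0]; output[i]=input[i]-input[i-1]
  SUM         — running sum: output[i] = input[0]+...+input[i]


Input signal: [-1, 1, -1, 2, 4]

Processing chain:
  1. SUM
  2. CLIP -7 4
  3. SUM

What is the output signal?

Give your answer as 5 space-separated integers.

Input: [-1, 1, -1, 2, 4]
Stage 1 (SUM): sum[0..0]=-1, sum[0..1]=0, sum[0..2]=-1, sum[0..3]=1, sum[0..4]=5 -> [-1, 0, -1, 1, 5]
Stage 2 (CLIP -7 4): clip(-1,-7,4)=-1, clip(0,-7,4)=0, clip(-1,-7,4)=-1, clip(1,-7,4)=1, clip(5,-7,4)=4 -> [-1, 0, -1, 1, 4]
Stage 3 (SUM): sum[0..0]=-1, sum[0..1]=-1, sum[0..2]=-2, sum[0..3]=-1, sum[0..4]=3 -> [-1, -1, -2, -1, 3]

Answer: -1 -1 -2 -1 3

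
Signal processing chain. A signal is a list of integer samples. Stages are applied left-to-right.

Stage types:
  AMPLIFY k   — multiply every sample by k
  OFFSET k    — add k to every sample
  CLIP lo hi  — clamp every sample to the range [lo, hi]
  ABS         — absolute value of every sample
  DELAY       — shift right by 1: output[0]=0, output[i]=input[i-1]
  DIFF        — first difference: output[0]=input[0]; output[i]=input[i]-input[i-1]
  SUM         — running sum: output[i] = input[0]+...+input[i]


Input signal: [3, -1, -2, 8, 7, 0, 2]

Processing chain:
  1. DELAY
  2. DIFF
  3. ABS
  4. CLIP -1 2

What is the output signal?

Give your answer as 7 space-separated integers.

Answer: 0 2 2 1 2 1 2

Derivation:
Input: [3, -1, -2, 8, 7, 0, 2]
Stage 1 (DELAY): [0, 3, -1, -2, 8, 7, 0] = [0, 3, -1, -2, 8, 7, 0] -> [0, 3, -1, -2, 8, 7, 0]
Stage 2 (DIFF): s[0]=0, 3-0=3, -1-3=-4, -2--1=-1, 8--2=10, 7-8=-1, 0-7=-7 -> [0, 3, -4, -1, 10, -1, -7]
Stage 3 (ABS): |0|=0, |3|=3, |-4|=4, |-1|=1, |10|=10, |-1|=1, |-7|=7 -> [0, 3, 4, 1, 10, 1, 7]
Stage 4 (CLIP -1 2): clip(0,-1,2)=0, clip(3,-1,2)=2, clip(4,-1,2)=2, clip(1,-1,2)=1, clip(10,-1,2)=2, clip(1,-1,2)=1, clip(7,-1,2)=2 -> [0, 2, 2, 1, 2, 1, 2]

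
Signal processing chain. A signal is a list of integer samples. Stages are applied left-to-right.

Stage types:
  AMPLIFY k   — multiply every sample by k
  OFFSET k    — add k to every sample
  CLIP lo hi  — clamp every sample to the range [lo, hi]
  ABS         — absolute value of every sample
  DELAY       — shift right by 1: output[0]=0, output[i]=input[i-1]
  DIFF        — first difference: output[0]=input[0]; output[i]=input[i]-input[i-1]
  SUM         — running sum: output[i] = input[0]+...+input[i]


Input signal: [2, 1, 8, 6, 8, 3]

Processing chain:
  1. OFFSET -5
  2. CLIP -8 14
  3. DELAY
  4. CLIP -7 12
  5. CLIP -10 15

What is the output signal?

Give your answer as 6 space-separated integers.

Input: [2, 1, 8, 6, 8, 3]
Stage 1 (OFFSET -5): 2+-5=-3, 1+-5=-4, 8+-5=3, 6+-5=1, 8+-5=3, 3+-5=-2 -> [-3, -4, 3, 1, 3, -2]
Stage 2 (CLIP -8 14): clip(-3,-8,14)=-3, clip(-4,-8,14)=-4, clip(3,-8,14)=3, clip(1,-8,14)=1, clip(3,-8,14)=3, clip(-2,-8,14)=-2 -> [-3, -4, 3, 1, 3, -2]
Stage 3 (DELAY): [0, -3, -4, 3, 1, 3] = [0, -3, -4, 3, 1, 3] -> [0, -3, -4, 3, 1, 3]
Stage 4 (CLIP -7 12): clip(0,-7,12)=0, clip(-3,-7,12)=-3, clip(-4,-7,12)=-4, clip(3,-7,12)=3, clip(1,-7,12)=1, clip(3,-7,12)=3 -> [0, -3, -4, 3, 1, 3]
Stage 5 (CLIP -10 15): clip(0,-10,15)=0, clip(-3,-10,15)=-3, clip(-4,-10,15)=-4, clip(3,-10,15)=3, clip(1,-10,15)=1, clip(3,-10,15)=3 -> [0, -3, -4, 3, 1, 3]

Answer: 0 -3 -4 3 1 3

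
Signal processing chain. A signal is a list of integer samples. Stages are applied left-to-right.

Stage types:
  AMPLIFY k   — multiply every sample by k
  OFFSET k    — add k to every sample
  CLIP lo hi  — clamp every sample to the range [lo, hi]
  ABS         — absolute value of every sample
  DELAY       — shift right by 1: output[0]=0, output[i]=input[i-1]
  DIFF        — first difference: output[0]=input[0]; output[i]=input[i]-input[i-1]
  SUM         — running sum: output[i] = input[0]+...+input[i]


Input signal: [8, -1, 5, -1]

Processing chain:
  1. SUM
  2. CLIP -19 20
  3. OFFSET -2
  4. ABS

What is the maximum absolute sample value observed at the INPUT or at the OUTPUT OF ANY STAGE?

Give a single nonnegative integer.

Input: [8, -1, 5, -1] (max |s|=8)
Stage 1 (SUM): sum[0..0]=8, sum[0..1]=7, sum[0..2]=12, sum[0..3]=11 -> [8, 7, 12, 11] (max |s|=12)
Stage 2 (CLIP -19 20): clip(8,-19,20)=8, clip(7,-19,20)=7, clip(12,-19,20)=12, clip(11,-19,20)=11 -> [8, 7, 12, 11] (max |s|=12)
Stage 3 (OFFSET -2): 8+-2=6, 7+-2=5, 12+-2=10, 11+-2=9 -> [6, 5, 10, 9] (max |s|=10)
Stage 4 (ABS): |6|=6, |5|=5, |10|=10, |9|=9 -> [6, 5, 10, 9] (max |s|=10)
Overall max amplitude: 12

Answer: 12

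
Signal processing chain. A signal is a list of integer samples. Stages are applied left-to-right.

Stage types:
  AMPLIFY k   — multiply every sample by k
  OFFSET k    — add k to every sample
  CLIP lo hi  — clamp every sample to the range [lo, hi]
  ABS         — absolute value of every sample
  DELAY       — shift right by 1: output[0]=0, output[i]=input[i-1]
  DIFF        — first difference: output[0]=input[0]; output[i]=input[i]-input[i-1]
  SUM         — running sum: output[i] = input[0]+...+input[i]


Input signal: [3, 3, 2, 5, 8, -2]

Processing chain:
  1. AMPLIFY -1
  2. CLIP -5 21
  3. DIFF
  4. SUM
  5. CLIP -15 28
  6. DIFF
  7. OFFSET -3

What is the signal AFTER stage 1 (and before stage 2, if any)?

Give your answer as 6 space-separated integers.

Input: [3, 3, 2, 5, 8, -2]
Stage 1 (AMPLIFY -1): 3*-1=-3, 3*-1=-3, 2*-1=-2, 5*-1=-5, 8*-1=-8, -2*-1=2 -> [-3, -3, -2, -5, -8, 2]

Answer: -3 -3 -2 -5 -8 2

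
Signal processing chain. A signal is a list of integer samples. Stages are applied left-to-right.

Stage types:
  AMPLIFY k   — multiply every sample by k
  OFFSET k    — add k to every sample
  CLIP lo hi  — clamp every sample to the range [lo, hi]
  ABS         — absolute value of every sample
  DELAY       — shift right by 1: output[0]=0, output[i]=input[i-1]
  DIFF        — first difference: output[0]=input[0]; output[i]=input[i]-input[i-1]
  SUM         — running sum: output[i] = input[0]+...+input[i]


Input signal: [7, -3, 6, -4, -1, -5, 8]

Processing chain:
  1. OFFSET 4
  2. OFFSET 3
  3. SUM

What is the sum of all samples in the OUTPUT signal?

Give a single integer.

Answer: 236

Derivation:
Input: [7, -3, 6, -4, -1, -5, 8]
Stage 1 (OFFSET 4): 7+4=11, -3+4=1, 6+4=10, -4+4=0, -1+4=3, -5+4=-1, 8+4=12 -> [11, 1, 10, 0, 3, -1, 12]
Stage 2 (OFFSET 3): 11+3=14, 1+3=4, 10+3=13, 0+3=3, 3+3=6, -1+3=2, 12+3=15 -> [14, 4, 13, 3, 6, 2, 15]
Stage 3 (SUM): sum[0..0]=14, sum[0..1]=18, sum[0..2]=31, sum[0..3]=34, sum[0..4]=40, sum[0..5]=42, sum[0..6]=57 -> [14, 18, 31, 34, 40, 42, 57]
Output sum: 236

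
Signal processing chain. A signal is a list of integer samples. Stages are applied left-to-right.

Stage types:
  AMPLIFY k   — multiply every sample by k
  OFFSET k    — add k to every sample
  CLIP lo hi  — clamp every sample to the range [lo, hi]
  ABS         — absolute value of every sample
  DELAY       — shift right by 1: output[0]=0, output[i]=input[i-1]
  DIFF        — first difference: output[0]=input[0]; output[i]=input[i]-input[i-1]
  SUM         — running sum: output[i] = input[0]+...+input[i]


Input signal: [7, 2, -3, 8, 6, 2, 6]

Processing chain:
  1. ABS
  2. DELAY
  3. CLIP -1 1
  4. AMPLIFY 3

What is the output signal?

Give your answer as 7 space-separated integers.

Input: [7, 2, -3, 8, 6, 2, 6]
Stage 1 (ABS): |7|=7, |2|=2, |-3|=3, |8|=8, |6|=6, |2|=2, |6|=6 -> [7, 2, 3, 8, 6, 2, 6]
Stage 2 (DELAY): [0, 7, 2, 3, 8, 6, 2] = [0, 7, 2, 3, 8, 6, 2] -> [0, 7, 2, 3, 8, 6, 2]
Stage 3 (CLIP -1 1): clip(0,-1,1)=0, clip(7,-1,1)=1, clip(2,-1,1)=1, clip(3,-1,1)=1, clip(8,-1,1)=1, clip(6,-1,1)=1, clip(2,-1,1)=1 -> [0, 1, 1, 1, 1, 1, 1]
Stage 4 (AMPLIFY 3): 0*3=0, 1*3=3, 1*3=3, 1*3=3, 1*3=3, 1*3=3, 1*3=3 -> [0, 3, 3, 3, 3, 3, 3]

Answer: 0 3 3 3 3 3 3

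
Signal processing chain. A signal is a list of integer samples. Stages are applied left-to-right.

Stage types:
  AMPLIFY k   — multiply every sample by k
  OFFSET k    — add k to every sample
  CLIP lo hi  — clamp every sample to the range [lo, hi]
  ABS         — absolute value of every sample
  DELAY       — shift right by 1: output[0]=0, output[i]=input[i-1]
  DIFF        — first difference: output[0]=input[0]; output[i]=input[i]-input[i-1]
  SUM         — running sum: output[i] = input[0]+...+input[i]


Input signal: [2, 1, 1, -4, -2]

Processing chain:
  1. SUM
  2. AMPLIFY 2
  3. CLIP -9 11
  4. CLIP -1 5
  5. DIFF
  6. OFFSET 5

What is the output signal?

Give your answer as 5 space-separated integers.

Answer: 9 6 5 0 4

Derivation:
Input: [2, 1, 1, -4, -2]
Stage 1 (SUM): sum[0..0]=2, sum[0..1]=3, sum[0..2]=4, sum[0..3]=0, sum[0..4]=-2 -> [2, 3, 4, 0, -2]
Stage 2 (AMPLIFY 2): 2*2=4, 3*2=6, 4*2=8, 0*2=0, -2*2=-4 -> [4, 6, 8, 0, -4]
Stage 3 (CLIP -9 11): clip(4,-9,11)=4, clip(6,-9,11)=6, clip(8,-9,11)=8, clip(0,-9,11)=0, clip(-4,-9,11)=-4 -> [4, 6, 8, 0, -4]
Stage 4 (CLIP -1 5): clip(4,-1,5)=4, clip(6,-1,5)=5, clip(8,-1,5)=5, clip(0,-1,5)=0, clip(-4,-1,5)=-1 -> [4, 5, 5, 0, -1]
Stage 5 (DIFF): s[0]=4, 5-4=1, 5-5=0, 0-5=-5, -1-0=-1 -> [4, 1, 0, -5, -1]
Stage 6 (OFFSET 5): 4+5=9, 1+5=6, 0+5=5, -5+5=0, -1+5=4 -> [9, 6, 5, 0, 4]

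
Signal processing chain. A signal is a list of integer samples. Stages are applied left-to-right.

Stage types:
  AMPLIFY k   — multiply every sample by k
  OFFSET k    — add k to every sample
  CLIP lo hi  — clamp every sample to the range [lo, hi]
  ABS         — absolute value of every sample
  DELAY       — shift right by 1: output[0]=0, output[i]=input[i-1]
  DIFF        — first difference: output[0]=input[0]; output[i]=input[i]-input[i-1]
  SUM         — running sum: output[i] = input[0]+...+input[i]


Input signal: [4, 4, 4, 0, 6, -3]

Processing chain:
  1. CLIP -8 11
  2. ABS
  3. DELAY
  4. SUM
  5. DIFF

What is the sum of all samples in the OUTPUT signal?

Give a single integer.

Answer: 18

Derivation:
Input: [4, 4, 4, 0, 6, -3]
Stage 1 (CLIP -8 11): clip(4,-8,11)=4, clip(4,-8,11)=4, clip(4,-8,11)=4, clip(0,-8,11)=0, clip(6,-8,11)=6, clip(-3,-8,11)=-3 -> [4, 4, 4, 0, 6, -3]
Stage 2 (ABS): |4|=4, |4|=4, |4|=4, |0|=0, |6|=6, |-3|=3 -> [4, 4, 4, 0, 6, 3]
Stage 3 (DELAY): [0, 4, 4, 4, 0, 6] = [0, 4, 4, 4, 0, 6] -> [0, 4, 4, 4, 0, 6]
Stage 4 (SUM): sum[0..0]=0, sum[0..1]=4, sum[0..2]=8, sum[0..3]=12, sum[0..4]=12, sum[0..5]=18 -> [0, 4, 8, 12, 12, 18]
Stage 5 (DIFF): s[0]=0, 4-0=4, 8-4=4, 12-8=4, 12-12=0, 18-12=6 -> [0, 4, 4, 4, 0, 6]
Output sum: 18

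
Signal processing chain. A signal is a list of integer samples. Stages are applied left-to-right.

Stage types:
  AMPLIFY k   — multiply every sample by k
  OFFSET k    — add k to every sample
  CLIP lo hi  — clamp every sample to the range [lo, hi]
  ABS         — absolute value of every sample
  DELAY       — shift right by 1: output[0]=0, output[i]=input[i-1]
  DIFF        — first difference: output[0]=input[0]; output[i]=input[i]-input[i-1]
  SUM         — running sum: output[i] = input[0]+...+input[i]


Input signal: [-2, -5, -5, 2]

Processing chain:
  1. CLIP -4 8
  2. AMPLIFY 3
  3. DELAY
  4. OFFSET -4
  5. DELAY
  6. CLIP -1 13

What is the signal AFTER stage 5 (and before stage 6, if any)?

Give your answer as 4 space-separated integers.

Answer: 0 -4 -10 -16

Derivation:
Input: [-2, -5, -5, 2]
Stage 1 (CLIP -4 8): clip(-2,-4,8)=-2, clip(-5,-4,8)=-4, clip(-5,-4,8)=-4, clip(2,-4,8)=2 -> [-2, -4, -4, 2]
Stage 2 (AMPLIFY 3): -2*3=-6, -4*3=-12, -4*3=-12, 2*3=6 -> [-6, -12, -12, 6]
Stage 3 (DELAY): [0, -6, -12, -12] = [0, -6, -12, -12] -> [0, -6, -12, -12]
Stage 4 (OFFSET -4): 0+-4=-4, -6+-4=-10, -12+-4=-16, -12+-4=-16 -> [-4, -10, -16, -16]
Stage 5 (DELAY): [0, -4, -10, -16] = [0, -4, -10, -16] -> [0, -4, -10, -16]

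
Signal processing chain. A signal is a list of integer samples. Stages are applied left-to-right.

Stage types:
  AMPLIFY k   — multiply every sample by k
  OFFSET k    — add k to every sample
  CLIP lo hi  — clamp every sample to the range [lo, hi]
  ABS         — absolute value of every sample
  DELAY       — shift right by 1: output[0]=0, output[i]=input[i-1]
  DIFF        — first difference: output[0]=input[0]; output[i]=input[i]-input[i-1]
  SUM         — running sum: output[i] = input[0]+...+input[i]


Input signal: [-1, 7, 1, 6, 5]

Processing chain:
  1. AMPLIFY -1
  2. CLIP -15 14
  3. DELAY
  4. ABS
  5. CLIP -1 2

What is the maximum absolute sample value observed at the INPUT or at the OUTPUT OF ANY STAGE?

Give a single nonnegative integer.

Answer: 7

Derivation:
Input: [-1, 7, 1, 6, 5] (max |s|=7)
Stage 1 (AMPLIFY -1): -1*-1=1, 7*-1=-7, 1*-1=-1, 6*-1=-6, 5*-1=-5 -> [1, -7, -1, -6, -5] (max |s|=7)
Stage 2 (CLIP -15 14): clip(1,-15,14)=1, clip(-7,-15,14)=-7, clip(-1,-15,14)=-1, clip(-6,-15,14)=-6, clip(-5,-15,14)=-5 -> [1, -7, -1, -6, -5] (max |s|=7)
Stage 3 (DELAY): [0, 1, -7, -1, -6] = [0, 1, -7, -1, -6] -> [0, 1, -7, -1, -6] (max |s|=7)
Stage 4 (ABS): |0|=0, |1|=1, |-7|=7, |-1|=1, |-6|=6 -> [0, 1, 7, 1, 6] (max |s|=7)
Stage 5 (CLIP -1 2): clip(0,-1,2)=0, clip(1,-1,2)=1, clip(7,-1,2)=2, clip(1,-1,2)=1, clip(6,-1,2)=2 -> [0, 1, 2, 1, 2] (max |s|=2)
Overall max amplitude: 7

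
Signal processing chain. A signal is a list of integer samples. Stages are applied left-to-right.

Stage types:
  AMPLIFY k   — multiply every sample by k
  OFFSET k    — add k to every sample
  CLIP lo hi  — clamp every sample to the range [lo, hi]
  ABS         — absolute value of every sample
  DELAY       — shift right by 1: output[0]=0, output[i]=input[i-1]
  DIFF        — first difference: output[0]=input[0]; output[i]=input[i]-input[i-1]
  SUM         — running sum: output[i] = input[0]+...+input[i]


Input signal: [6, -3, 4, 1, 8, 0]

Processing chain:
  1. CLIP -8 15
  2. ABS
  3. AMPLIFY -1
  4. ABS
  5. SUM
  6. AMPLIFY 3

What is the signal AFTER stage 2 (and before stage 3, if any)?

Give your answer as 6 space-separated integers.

Answer: 6 3 4 1 8 0

Derivation:
Input: [6, -3, 4, 1, 8, 0]
Stage 1 (CLIP -8 15): clip(6,-8,15)=6, clip(-3,-8,15)=-3, clip(4,-8,15)=4, clip(1,-8,15)=1, clip(8,-8,15)=8, clip(0,-8,15)=0 -> [6, -3, 4, 1, 8, 0]
Stage 2 (ABS): |6|=6, |-3|=3, |4|=4, |1|=1, |8|=8, |0|=0 -> [6, 3, 4, 1, 8, 0]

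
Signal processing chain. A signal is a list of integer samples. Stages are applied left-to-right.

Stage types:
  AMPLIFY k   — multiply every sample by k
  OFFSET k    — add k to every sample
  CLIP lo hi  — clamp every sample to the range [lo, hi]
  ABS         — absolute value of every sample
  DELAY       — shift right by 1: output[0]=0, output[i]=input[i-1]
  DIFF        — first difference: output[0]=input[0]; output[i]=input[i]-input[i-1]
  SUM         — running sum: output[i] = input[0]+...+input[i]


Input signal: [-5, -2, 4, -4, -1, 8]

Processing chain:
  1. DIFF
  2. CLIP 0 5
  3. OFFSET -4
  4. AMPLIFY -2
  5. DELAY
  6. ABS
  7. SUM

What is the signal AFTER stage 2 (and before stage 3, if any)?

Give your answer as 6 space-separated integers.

Input: [-5, -2, 4, -4, -1, 8]
Stage 1 (DIFF): s[0]=-5, -2--5=3, 4--2=6, -4-4=-8, -1--4=3, 8--1=9 -> [-5, 3, 6, -8, 3, 9]
Stage 2 (CLIP 0 5): clip(-5,0,5)=0, clip(3,0,5)=3, clip(6,0,5)=5, clip(-8,0,5)=0, clip(3,0,5)=3, clip(9,0,5)=5 -> [0, 3, 5, 0, 3, 5]

Answer: 0 3 5 0 3 5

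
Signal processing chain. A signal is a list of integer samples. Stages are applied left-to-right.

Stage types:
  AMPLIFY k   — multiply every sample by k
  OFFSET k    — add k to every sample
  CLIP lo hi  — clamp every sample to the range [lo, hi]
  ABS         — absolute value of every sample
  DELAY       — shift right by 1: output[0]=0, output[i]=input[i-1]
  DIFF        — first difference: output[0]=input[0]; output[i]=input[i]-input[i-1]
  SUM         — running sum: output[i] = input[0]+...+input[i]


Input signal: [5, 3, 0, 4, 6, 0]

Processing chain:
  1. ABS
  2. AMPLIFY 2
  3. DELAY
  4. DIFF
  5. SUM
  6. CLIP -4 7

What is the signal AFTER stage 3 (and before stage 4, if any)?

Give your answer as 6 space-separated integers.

Input: [5, 3, 0, 4, 6, 0]
Stage 1 (ABS): |5|=5, |3|=3, |0|=0, |4|=4, |6|=6, |0|=0 -> [5, 3, 0, 4, 6, 0]
Stage 2 (AMPLIFY 2): 5*2=10, 3*2=6, 0*2=0, 4*2=8, 6*2=12, 0*2=0 -> [10, 6, 0, 8, 12, 0]
Stage 3 (DELAY): [0, 10, 6, 0, 8, 12] = [0, 10, 6, 0, 8, 12] -> [0, 10, 6, 0, 8, 12]

Answer: 0 10 6 0 8 12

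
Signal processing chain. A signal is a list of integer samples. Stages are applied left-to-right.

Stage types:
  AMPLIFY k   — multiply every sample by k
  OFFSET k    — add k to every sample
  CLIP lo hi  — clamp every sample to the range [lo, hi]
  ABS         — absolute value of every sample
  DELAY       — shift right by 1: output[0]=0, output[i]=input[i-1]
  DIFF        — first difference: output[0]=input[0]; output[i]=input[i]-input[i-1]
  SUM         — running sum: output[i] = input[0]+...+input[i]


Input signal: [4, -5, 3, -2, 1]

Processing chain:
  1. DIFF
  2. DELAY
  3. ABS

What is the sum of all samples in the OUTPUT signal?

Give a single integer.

Answer: 26

Derivation:
Input: [4, -5, 3, -2, 1]
Stage 1 (DIFF): s[0]=4, -5-4=-9, 3--5=8, -2-3=-5, 1--2=3 -> [4, -9, 8, -5, 3]
Stage 2 (DELAY): [0, 4, -9, 8, -5] = [0, 4, -9, 8, -5] -> [0, 4, -9, 8, -5]
Stage 3 (ABS): |0|=0, |4|=4, |-9|=9, |8|=8, |-5|=5 -> [0, 4, 9, 8, 5]
Output sum: 26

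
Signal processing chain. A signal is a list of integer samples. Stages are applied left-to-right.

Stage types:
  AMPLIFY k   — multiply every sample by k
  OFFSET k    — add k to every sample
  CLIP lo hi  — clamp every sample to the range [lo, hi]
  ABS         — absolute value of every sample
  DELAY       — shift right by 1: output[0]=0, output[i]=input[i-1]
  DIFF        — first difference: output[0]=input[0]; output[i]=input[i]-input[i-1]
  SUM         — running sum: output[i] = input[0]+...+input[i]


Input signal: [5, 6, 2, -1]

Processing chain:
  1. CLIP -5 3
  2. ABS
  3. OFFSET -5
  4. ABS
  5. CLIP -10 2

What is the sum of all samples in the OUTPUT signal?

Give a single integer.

Answer: 8

Derivation:
Input: [5, 6, 2, -1]
Stage 1 (CLIP -5 3): clip(5,-5,3)=3, clip(6,-5,3)=3, clip(2,-5,3)=2, clip(-1,-5,3)=-1 -> [3, 3, 2, -1]
Stage 2 (ABS): |3|=3, |3|=3, |2|=2, |-1|=1 -> [3, 3, 2, 1]
Stage 3 (OFFSET -5): 3+-5=-2, 3+-5=-2, 2+-5=-3, 1+-5=-4 -> [-2, -2, -3, -4]
Stage 4 (ABS): |-2|=2, |-2|=2, |-3|=3, |-4|=4 -> [2, 2, 3, 4]
Stage 5 (CLIP -10 2): clip(2,-10,2)=2, clip(2,-10,2)=2, clip(3,-10,2)=2, clip(4,-10,2)=2 -> [2, 2, 2, 2]
Output sum: 8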